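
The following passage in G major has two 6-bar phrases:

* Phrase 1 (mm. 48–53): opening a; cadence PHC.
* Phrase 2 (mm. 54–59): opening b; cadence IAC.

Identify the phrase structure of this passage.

Phrase 1 ends with a Phrygian half cadence (weaker) and phrase 2 with an imperfect authentic cadence (stronger): antecedent + consequent = a period.
The two phrases open with different material (a / b), so the period is contrasting.

contrasting period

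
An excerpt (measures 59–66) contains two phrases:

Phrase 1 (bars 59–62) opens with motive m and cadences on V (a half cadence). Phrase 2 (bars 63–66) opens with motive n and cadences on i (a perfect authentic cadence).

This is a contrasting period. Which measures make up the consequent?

The phrase ending with the weaker cadence (half cadence) is the antecedent; the one ending more conclusively (perfect authentic cadence) is the consequent. The consequent is measures 63–66.

measures 63–66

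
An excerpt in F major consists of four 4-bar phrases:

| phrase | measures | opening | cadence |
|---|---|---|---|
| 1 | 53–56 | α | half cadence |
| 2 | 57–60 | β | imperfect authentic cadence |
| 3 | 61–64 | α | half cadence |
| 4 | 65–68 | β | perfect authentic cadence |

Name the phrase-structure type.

Four phrases in two halves: the first half (mm. 53–60) ends with an imperfect authentic cadence, the second (mm. 61–68) with a perfect authentic cadence — a large antecedent–consequent pair, i.e. a double period.
Phrase 3 begins with the same material as phrase 1, making it parallel.

parallel double period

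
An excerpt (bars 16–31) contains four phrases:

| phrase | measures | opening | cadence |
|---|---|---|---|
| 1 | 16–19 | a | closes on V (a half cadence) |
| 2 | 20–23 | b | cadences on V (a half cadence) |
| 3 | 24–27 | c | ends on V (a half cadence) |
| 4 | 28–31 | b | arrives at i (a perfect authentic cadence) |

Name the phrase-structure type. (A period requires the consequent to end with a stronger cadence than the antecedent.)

contrasting double period

Four phrases in two halves: the first half (measures 16–23) ends with a half cadence, the second (mm. 24–31) with a perfect authentic cadence — a large antecedent–consequent pair, i.e. a double period.
Phrase 3 begins with different material from phrase 1, making it contrasting.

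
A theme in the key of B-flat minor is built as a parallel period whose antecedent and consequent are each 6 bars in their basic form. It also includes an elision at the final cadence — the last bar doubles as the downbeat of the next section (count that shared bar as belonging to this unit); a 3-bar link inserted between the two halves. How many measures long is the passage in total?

Basic parallel period: 6 + 6 = 12 bars.
12 (basic form) + 3 (link) = 15.
The elision shares a bar with the next section but does not change this unit's count.

15 measures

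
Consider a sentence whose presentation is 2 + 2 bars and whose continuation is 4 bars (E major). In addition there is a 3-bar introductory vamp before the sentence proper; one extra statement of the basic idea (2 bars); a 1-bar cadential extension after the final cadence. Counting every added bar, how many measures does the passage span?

Basic sentence: 2 + 2 + 4 = 8 bars.
8 (basic form) + 3 (introduction) + 2 (extra statement) + 1 (cadential extension) = 14.

14 measures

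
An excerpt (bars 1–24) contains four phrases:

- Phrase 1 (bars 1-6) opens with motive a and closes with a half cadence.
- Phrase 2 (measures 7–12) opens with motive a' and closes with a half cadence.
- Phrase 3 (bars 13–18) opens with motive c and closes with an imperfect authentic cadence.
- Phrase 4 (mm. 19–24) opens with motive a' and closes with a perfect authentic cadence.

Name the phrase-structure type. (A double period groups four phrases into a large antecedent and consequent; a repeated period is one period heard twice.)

contrasting double period

Four phrases in two halves: the first half (mm. 1-12) ends with a half cadence, the second (mm. 13-24) with a perfect authentic cadence — a large antecedent–consequent pair, i.e. a double period.
Phrase 3 begins with different material from phrase 1, making it contrasting.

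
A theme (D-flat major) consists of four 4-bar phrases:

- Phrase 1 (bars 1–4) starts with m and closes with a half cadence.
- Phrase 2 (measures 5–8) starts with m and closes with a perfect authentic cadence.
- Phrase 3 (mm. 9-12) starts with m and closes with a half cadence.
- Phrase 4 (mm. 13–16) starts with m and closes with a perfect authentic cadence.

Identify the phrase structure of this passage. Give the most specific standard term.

The cadence pattern HC–PAC–HC–PAC is weak–strong twice, and phrases 3–4 restate phrases 1–2: a period heard twice, not a double period (which would end weakly at phrase 2).

repeated period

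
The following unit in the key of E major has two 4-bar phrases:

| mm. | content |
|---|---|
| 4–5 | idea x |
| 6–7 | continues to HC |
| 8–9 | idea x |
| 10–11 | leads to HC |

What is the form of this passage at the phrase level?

repeated phrase

Both phrases have the same opening (x) and the same cadence (half cadence): the second is a restatement, not a consequent, so this is a repeated phrase rather than a period.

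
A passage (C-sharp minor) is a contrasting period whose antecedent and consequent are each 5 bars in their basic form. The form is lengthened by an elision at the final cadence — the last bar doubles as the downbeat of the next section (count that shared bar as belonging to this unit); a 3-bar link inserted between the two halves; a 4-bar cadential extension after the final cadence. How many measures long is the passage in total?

Basic contrasting period: 5 + 5 = 10 bars.
10 (basic form) + 3 (link) + 4 (cadential extension) = 17.
The elision shares a bar with the next section but does not change this unit's count.

17 measures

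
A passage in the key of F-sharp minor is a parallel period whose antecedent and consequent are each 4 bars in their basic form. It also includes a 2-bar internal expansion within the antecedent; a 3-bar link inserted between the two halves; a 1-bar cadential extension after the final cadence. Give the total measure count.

14 measures

Basic parallel period: 4 + 4 = 8 bars.
8 (basic form) + 2 (internal expansion) + 3 (link) + 1 (cadential extension) = 14.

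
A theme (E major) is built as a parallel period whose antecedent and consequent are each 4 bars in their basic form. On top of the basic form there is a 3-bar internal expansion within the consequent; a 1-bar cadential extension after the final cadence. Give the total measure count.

12 measures

Basic parallel period: 4 + 4 = 8 bars.
8 (basic form) + 3 (internal expansion) + 1 (cadential extension) = 12.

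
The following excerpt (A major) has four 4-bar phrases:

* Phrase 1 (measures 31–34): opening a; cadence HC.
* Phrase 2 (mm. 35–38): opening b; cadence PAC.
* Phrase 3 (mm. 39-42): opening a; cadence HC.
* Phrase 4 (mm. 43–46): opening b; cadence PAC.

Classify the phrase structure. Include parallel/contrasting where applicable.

repeated period

The cadence pattern HC–PAC–HC–PAC is weak–strong twice, and phrases 3–4 restate phrases 1–2: a period heard twice, not a double period (which would end weakly at phrase 2).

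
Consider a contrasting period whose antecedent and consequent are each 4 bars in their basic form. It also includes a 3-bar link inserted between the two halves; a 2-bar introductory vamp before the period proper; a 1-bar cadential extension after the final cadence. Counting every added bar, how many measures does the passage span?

14 measures

Basic contrasting period: 4 + 4 = 8 bars.
8 (basic form) + 3 (link) + 2 (introduction) + 1 (cadential extension) = 14.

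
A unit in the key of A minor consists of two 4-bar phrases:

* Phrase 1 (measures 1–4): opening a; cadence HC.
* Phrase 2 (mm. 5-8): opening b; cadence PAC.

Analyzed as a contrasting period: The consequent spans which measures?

The antecedent is the phrase ending with the weaker cadence (half cadence, phrase 1) and the consequent the one ending more conclusively (perfect authentic cadence, phrase 2); the consequent is measures 5–8.

measures 5–8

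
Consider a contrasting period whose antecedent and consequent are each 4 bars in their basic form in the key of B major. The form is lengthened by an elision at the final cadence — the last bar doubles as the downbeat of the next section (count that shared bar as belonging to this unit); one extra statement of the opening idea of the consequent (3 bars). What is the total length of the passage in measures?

Basic contrasting period: 4 + 4 = 8 bars.
8 (basic form) + 3 (extra statement) = 11.
The elision shares a bar with the next section but does not change this unit's count.

11 measures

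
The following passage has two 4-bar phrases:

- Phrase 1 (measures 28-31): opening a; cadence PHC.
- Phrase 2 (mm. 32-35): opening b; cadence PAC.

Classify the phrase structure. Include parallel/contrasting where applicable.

Phrase 1 ends with a Phrygian half cadence (weaker) and phrase 2 with a perfect authentic cadence (stronger): antecedent + consequent = a period.
The two phrases open with different material (a / b), so the period is contrasting.

contrasting period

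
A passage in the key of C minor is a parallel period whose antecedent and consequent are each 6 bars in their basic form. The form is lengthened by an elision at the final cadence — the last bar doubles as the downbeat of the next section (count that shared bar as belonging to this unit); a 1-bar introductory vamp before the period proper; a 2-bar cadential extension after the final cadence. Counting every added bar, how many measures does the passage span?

Basic parallel period: 6 + 6 = 12 bars.
12 (basic form) + 1 (introduction) + 2 (cadential extension) = 15.
The elision shares a bar with the next section but does not change this unit's count.

15 measures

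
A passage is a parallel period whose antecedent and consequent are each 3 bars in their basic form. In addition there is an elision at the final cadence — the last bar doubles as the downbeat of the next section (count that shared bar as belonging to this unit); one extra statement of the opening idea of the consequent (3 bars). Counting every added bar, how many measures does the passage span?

Basic parallel period: 3 + 3 = 6 bars.
6 (basic form) + 3 (extra statement) = 9.
The elision shares a bar with the next section but does not change this unit's count.

9 measures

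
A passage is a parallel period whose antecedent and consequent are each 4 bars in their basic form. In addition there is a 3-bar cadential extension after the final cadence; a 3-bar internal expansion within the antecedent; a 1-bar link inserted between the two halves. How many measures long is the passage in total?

Basic parallel period: 4 + 4 = 8 bars.
8 (basic form) + 3 (cadential extension) + 3 (internal expansion) + 1 (link) = 15.

15 measures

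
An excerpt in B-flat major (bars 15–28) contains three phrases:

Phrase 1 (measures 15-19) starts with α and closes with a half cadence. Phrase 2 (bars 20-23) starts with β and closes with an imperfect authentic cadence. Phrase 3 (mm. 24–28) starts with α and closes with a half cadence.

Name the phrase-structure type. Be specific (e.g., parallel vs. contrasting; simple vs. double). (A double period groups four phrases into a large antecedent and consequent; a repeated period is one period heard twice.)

phrase group

The final phrase closes with a half cadence, which is not stronger than the preceding imperfect authentic cadence; the 3 phrases lack an overall antecedent–consequent design and so form a phrase group.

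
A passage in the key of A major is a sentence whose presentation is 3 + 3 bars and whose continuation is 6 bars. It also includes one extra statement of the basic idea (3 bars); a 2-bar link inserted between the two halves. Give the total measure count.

17 measures

Basic sentence: 3 + 3 + 6 = 12 bars.
12 (basic form) + 3 (extra statement) + 2 (link) = 17.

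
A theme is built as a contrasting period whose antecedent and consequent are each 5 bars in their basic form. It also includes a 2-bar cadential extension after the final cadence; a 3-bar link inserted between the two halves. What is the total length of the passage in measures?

Basic contrasting period: 5 + 5 = 10 bars.
10 (basic form) + 2 (cadential extension) + 3 (link) = 15.

15 measures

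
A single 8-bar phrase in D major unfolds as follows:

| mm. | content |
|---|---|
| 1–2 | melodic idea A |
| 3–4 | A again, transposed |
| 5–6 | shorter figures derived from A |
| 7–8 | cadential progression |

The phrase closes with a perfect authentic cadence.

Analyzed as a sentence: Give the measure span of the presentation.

The presentation of a sentence is the basic idea (measures 1–2) plus its repetition (mm. 3–4); the presentation is therefore measures 1–4.

measures 1–4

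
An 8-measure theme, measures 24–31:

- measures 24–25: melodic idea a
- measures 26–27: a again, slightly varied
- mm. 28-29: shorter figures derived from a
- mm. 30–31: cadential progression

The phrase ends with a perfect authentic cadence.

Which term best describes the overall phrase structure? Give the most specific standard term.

Basic idea (mm. 24–25) + its repetition (mm. 26-27) form the presentation; fragmentation and cadence (bars 28–31) form the continuation — the 8-bar whole is a sentence.

sentence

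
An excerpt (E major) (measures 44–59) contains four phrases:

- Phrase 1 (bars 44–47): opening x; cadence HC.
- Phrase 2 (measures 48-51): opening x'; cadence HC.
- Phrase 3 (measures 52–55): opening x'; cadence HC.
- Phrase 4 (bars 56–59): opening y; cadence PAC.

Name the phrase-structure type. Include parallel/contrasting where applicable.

Four phrases in two halves: the first half (mm. 44–51) ends with a half cadence, the second (mm. 52-59) with a perfect authentic cadence — a large antecedent–consequent pair, i.e. a double period.
Phrase 3 begins with the same material as phrase 1, making it parallel.

parallel double period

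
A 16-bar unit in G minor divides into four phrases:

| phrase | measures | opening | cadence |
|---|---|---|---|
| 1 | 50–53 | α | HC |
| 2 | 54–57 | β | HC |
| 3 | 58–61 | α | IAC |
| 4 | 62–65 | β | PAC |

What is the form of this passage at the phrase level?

Four phrases in two halves: the first half (mm. 50–57) ends with a half cadence, the second (mm. 58-65) with a perfect authentic cadence — a large antecedent–consequent pair, i.e. a double period.
Phrase 3 begins with the same material as phrase 1, making it parallel.

parallel double period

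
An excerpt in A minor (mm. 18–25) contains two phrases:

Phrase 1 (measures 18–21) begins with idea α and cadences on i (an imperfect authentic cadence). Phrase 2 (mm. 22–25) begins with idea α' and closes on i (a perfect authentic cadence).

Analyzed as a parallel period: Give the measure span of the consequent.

measures 22–25

The antecedent is the phrase ending with the weaker cadence (imperfect authentic cadence, phrase 1) and the consequent the one ending more conclusively (perfect authentic cadence, phrase 2); the consequent is mm. 22–25.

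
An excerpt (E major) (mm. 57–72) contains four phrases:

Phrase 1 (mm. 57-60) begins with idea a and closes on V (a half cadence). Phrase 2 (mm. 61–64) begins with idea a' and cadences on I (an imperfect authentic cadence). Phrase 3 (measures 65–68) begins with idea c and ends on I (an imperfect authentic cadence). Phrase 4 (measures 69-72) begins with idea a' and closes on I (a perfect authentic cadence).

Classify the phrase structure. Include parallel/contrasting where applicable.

contrasting double period

Four phrases in two halves: the first half (mm. 57-64) ends with an imperfect authentic cadence, the second (bars 65–72) with a perfect authentic cadence — a large antecedent–consequent pair, i.e. a double period.
Phrase 3 begins with different material from phrase 1, making it contrasting.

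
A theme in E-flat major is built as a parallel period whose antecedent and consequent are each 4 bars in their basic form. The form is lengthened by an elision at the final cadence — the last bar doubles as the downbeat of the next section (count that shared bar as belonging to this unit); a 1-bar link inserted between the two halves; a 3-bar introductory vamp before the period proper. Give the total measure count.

12 measures

Basic parallel period: 4 + 4 = 8 bars.
8 (basic form) + 1 (link) + 3 (introduction) = 12.
The elision shares a bar with the next section but does not change this unit's count.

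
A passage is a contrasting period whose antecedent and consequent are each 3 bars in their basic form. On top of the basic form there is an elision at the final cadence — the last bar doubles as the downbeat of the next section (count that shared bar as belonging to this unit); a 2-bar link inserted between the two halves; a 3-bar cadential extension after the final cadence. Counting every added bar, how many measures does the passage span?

11 measures

Basic contrasting period: 3 + 3 = 6 bars.
6 (basic form) + 2 (link) + 3 (cadential extension) = 11.
The elision shares a bar with the next section but does not change this unit's count.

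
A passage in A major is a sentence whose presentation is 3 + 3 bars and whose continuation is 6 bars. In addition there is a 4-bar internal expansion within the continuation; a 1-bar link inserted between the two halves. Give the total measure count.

Basic sentence: 3 + 3 + 6 = 12 bars.
12 (basic form) + 4 (internal expansion) + 1 (link) = 17.

17 measures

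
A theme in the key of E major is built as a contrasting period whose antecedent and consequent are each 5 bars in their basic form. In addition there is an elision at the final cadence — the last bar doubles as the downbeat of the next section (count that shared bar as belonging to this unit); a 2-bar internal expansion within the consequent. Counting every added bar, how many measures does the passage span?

12 measures

Basic contrasting period: 5 + 5 = 10 bars.
10 (basic form) + 2 (internal expansion) = 12.
The elision shares a bar with the next section but does not change this unit's count.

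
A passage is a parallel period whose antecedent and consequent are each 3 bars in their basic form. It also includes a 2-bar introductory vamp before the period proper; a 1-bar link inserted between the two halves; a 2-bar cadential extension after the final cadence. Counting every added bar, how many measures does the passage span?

Basic parallel period: 3 + 3 = 6 bars.
6 (basic form) + 2 (introduction) + 1 (link) + 2 (cadential extension) = 11.

11 measures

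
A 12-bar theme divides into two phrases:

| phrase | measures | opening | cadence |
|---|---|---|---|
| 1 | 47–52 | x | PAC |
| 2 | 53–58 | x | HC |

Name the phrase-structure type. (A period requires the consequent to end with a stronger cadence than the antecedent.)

The second phrase closes with a half cadence, which is not stronger than the first phrase's perfect authentic cadence; without a weak→strong cadential pair there is no antecedent–consequent relationship, so this is a phrase group rather than a period.

phrase group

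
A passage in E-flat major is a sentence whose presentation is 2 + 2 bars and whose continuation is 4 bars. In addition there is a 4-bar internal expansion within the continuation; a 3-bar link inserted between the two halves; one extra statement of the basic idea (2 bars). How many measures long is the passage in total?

17 measures

Basic sentence: 2 + 2 + 4 = 8 bars.
8 (basic form) + 4 (internal expansion) + 3 (link) + 2 (extra statement) = 17.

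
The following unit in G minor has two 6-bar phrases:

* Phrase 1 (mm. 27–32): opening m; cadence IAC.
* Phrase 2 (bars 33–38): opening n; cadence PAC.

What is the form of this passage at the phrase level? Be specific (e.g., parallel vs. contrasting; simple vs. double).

Phrase 1 ends with an imperfect authentic cadence (weaker) and phrase 2 with a perfect authentic cadence (stronger): antecedent + consequent = a period.
The two phrases open with different material (m / n), so the period is contrasting.

contrasting period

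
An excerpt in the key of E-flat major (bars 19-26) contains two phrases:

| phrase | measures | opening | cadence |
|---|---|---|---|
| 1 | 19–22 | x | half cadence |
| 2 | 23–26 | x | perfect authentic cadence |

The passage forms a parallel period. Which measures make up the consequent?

The antecedent is the phrase ending with the weaker cadence (half cadence, phrase 1) and the consequent the one ending more conclusively (perfect authentic cadence, phrase 2); the consequent is bars 23-26.

measures 23–26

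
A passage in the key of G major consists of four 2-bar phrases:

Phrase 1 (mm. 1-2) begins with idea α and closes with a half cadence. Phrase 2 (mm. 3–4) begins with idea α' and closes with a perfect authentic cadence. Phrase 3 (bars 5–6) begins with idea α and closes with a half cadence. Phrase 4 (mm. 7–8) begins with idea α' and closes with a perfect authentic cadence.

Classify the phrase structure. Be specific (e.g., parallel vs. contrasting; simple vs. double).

repeated period

The cadence pattern HC–PAC–HC–PAC is weak–strong twice, and phrases 3–4 restate phrases 1–2: a period heard twice, not a double period (which would end weakly at phrase 2).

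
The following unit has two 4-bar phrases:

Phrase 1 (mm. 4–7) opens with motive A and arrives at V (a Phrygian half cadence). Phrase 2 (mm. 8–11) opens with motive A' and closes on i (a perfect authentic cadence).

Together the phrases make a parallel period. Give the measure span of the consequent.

The phrase ending with the weaker cadence (Phrygian half cadence) is the antecedent; the one ending more conclusively (perfect authentic cadence) is the consequent. The consequent is measures 8–11.

measures 8–11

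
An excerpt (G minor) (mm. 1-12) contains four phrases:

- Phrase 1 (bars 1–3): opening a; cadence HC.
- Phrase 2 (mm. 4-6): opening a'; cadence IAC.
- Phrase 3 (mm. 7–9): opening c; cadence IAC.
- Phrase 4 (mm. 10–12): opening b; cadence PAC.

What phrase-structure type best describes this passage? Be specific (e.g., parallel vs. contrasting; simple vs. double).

Four phrases in two halves: the first half (measures 1–6) ends with an imperfect authentic cadence, the second (bars 7-12) with a perfect authentic cadence — a large antecedent–consequent pair, i.e. a double period.
Phrase 3 begins with different material from phrase 1, making it contrasting.

contrasting double period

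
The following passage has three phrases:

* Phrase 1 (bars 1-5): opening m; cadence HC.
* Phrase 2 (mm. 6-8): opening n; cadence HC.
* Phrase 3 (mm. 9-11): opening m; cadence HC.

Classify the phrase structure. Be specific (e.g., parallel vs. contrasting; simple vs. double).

phrase group

The final phrase closes with a half cadence, which is not stronger than the preceding half cadence; the 3 phrases lack an overall antecedent–consequent design and so form a phrase group.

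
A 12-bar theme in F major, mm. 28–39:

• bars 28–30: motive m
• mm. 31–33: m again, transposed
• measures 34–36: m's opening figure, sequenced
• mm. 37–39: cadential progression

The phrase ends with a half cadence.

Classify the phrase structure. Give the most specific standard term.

Basic idea (measures 28–30) + its repetition (mm. 31–33) form the presentation; fragmentation and cadence (bars 34–39) form the continuation — the 12-bar whole is a sentence.

sentence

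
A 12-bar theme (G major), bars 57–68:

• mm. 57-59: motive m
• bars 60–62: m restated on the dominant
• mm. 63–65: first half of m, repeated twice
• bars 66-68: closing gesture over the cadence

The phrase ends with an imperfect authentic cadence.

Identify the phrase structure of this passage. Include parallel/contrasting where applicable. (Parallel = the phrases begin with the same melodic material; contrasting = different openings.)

Basic idea (mm. 57-59) + its repetition (measures 60-62) form the presentation; fragmentation and cadence (measures 63–68) form the continuation — the 12-bar whole is a sentence.

sentence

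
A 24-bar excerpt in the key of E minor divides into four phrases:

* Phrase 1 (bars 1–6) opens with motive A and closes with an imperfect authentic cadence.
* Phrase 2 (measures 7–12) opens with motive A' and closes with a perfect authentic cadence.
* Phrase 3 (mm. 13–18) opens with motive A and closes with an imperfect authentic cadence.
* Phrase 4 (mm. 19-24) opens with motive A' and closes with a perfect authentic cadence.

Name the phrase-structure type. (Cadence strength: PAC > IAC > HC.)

The cadence pattern IAC–PAC–IAC–PAC is weak–strong twice, and phrases 3–4 restate phrases 1–2: a period heard twice, not a double period (which would end weakly at phrase 2).

repeated period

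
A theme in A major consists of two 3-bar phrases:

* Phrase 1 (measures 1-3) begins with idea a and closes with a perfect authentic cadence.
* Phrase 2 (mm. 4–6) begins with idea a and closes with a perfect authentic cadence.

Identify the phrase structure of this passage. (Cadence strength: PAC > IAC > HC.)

repeated phrase

Both phrases have the same opening (a) and the same cadence (perfect authentic cadence): the second is a restatement, not a consequent, so this is a repeated phrase rather than a period.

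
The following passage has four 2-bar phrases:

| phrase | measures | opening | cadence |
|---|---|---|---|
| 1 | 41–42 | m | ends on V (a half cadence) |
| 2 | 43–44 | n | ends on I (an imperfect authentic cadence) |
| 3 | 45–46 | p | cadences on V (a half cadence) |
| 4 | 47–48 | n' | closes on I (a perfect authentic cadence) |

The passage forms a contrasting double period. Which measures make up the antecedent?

In a double period the first pair of phrases (ending imperfect authentic cadence) is the large antecedent and the second pair (ending perfect authentic cadence) is the large consequent; the antecedent is measures 41–44.

measures 41–44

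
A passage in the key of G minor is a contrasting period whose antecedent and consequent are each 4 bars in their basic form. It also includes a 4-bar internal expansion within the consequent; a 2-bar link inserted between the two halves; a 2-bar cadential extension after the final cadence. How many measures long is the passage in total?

16 measures

Basic contrasting period: 4 + 4 = 8 bars.
8 (basic form) + 4 (internal expansion) + 2 (link) + 2 (cadential extension) = 16.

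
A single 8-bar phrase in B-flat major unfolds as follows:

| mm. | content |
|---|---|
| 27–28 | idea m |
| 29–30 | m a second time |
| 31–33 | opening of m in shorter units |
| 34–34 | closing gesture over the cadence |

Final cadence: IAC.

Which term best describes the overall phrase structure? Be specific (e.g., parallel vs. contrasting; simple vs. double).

sentence

Basic idea (mm. 27-28) + its repetition (mm. 29–30) form the presentation; fragmentation and cadence (mm. 31–34) form the continuation — the 8-bar whole is a sentence.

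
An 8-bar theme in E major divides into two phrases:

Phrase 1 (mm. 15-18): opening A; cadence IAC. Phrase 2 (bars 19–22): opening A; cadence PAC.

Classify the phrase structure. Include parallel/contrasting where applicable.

parallel period

Phrase 1 ends with an imperfect authentic cadence (weaker) and phrase 2 with a perfect authentic cadence (stronger): antecedent + consequent = a period.
The two phrases open with the same material (A / A), so the period is parallel.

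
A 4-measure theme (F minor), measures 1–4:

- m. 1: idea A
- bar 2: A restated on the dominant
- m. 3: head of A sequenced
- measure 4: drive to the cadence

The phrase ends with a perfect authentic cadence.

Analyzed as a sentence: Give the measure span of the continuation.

After the presentation (measures 1–2), the continuation covers the fragmentation through the cadence: mm. 3–4.

measures 3–4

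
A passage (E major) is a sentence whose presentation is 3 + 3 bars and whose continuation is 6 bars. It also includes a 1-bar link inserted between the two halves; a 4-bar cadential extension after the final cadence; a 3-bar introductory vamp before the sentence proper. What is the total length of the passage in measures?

20 measures

Basic sentence: 3 + 3 + 6 = 12 bars.
12 (basic form) + 1 (link) + 4 (cadential extension) + 3 (introduction) = 20.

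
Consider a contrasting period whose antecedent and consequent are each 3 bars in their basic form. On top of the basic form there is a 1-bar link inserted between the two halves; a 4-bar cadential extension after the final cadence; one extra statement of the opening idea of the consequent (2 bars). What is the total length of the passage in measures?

13 measures

Basic contrasting period: 3 + 3 = 6 bars.
6 (basic form) + 1 (link) + 4 (cadential extension) + 2 (extra statement) = 13.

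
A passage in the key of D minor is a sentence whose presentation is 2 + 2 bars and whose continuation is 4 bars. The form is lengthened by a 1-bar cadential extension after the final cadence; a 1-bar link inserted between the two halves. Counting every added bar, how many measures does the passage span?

Basic sentence: 2 + 2 + 4 = 8 bars.
8 (basic form) + 1 (cadential extension) + 1 (link) = 10.

10 measures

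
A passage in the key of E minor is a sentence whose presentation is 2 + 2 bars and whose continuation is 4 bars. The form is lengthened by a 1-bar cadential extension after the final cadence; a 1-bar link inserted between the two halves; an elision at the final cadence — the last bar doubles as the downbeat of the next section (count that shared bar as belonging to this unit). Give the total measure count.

10 measures

Basic sentence: 2 + 2 + 4 = 8 bars.
8 (basic form) + 1 (cadential extension) + 1 (link) = 10.
The elision shares a bar with the next section but does not change this unit's count.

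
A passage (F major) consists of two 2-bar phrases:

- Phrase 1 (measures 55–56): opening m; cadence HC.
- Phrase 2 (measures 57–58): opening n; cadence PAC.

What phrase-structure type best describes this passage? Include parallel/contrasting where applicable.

contrasting period

Phrase 1 ends with a half cadence (weaker) and phrase 2 with a perfect authentic cadence (stronger): antecedent + consequent = a period.
The two phrases open with different material (m / n), so the period is contrasting.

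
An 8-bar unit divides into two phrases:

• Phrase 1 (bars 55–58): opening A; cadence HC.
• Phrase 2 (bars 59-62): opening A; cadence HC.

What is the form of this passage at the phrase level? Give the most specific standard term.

repeated phrase

Both phrases have the same opening (A) and the same cadence (half cadence): the second is a restatement, not a consequent, so this is a repeated phrase rather than a period.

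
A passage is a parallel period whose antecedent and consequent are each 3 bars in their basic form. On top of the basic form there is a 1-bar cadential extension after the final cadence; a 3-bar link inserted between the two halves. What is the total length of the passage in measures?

Basic parallel period: 3 + 3 = 6 bars.
6 (basic form) + 1 (cadential extension) + 3 (link) = 10.

10 measures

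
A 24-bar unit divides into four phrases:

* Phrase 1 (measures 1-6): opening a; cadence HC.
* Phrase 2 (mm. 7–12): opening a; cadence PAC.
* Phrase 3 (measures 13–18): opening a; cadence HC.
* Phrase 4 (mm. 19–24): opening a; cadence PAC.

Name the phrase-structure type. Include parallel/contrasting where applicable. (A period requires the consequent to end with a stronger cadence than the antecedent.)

The cadence pattern HC–PAC–HC–PAC is weak–strong twice, and phrases 3–4 restate phrases 1–2: a period heard twice, not a double period (which would end weakly at phrase 2).

repeated period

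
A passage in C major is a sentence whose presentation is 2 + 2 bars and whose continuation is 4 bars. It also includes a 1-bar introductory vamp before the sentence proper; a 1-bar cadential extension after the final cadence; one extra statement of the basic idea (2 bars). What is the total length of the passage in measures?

Basic sentence: 2 + 2 + 4 = 8 bars.
8 (basic form) + 1 (introduction) + 1 (cadential extension) + 2 (extra statement) = 12.

12 measures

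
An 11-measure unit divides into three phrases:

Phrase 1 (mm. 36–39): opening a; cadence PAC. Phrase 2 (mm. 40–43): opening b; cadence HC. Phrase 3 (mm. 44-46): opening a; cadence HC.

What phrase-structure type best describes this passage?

The final phrase closes with a half cadence, which is not stronger than the preceding half cadence; the 3 phrases lack an overall antecedent–consequent design and so form a phrase group.

phrase group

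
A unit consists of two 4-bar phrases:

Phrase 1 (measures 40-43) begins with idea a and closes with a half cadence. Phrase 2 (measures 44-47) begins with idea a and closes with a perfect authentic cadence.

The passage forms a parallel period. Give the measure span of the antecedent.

measures 40–43

The antecedent is the phrase ending with the weaker cadence (half cadence, phrase 1) and the consequent the one ending more conclusively (perfect authentic cadence, phrase 2); the antecedent is mm. 40–43.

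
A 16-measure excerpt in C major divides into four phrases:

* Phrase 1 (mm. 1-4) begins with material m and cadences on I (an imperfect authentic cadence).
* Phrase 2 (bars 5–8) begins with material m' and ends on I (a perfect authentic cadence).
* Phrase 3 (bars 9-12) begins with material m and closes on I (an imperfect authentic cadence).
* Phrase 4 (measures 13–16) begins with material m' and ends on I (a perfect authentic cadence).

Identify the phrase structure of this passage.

repeated period

The cadence pattern IAC–PAC–IAC–PAC is weak–strong twice, and phrases 3–4 restate phrases 1–2: a period heard twice, not a double period (which would end weakly at phrase 2).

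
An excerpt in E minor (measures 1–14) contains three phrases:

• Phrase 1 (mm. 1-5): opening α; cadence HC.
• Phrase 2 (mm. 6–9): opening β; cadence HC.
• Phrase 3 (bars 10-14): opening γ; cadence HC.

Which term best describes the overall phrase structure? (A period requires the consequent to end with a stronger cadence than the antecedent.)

The final phrase closes with a half cadence, which is not stronger than the preceding half cadence; the 3 phrases lack an overall antecedent–consequent design and so form a phrase group.

phrase group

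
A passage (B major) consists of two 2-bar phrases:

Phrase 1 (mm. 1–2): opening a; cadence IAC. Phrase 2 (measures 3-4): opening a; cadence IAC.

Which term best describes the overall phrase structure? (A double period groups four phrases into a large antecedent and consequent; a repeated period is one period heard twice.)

repeated phrase

Both phrases have the same opening (a) and the same cadence (imperfect authentic cadence): the second is a restatement, not a consequent, so this is a repeated phrase rather than a period.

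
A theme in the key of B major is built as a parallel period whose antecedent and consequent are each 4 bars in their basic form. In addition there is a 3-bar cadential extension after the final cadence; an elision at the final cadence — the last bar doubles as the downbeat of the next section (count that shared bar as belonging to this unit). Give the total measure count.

11 measures

Basic parallel period: 4 + 4 = 8 bars.
8 (basic form) + 3 (cadential extension) = 11.
The elision shares a bar with the next section but does not change this unit's count.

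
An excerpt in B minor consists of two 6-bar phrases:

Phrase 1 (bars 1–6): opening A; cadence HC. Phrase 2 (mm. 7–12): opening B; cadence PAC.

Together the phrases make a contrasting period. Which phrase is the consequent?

The phrase ending with the weaker cadence (half cadence) is the antecedent; the one ending more conclusively (perfect authentic cadence) is the consequent. The consequent is phrase 2.

phrase 2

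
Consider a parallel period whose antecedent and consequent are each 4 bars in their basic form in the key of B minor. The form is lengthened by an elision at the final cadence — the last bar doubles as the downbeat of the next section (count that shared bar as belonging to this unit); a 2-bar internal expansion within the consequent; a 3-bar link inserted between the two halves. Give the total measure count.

13 measures

Basic parallel period: 4 + 4 = 8 bars.
8 (basic form) + 2 (internal expansion) + 3 (link) = 13.
The elision shares a bar with the next section but does not change this unit's count.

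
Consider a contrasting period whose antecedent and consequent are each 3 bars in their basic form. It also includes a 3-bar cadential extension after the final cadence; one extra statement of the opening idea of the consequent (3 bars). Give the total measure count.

12 measures

Basic contrasting period: 3 + 3 = 6 bars.
6 (basic form) + 3 (cadential extension) + 3 (extra statement) = 12.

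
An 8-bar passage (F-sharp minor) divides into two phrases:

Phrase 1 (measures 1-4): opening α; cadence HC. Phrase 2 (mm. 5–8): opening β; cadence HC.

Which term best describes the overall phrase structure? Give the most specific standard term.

phrase group

The second phrase closes with a half cadence, which is not stronger than the first phrase's half cadence; without a weak→strong cadential pair there is no antecedent–consequent relationship, so this is a phrase group rather than a period.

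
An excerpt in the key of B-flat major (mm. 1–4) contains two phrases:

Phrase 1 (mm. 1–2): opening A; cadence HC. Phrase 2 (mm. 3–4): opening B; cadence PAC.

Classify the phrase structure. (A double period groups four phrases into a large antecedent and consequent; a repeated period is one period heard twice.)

contrasting period

Phrase 1 ends with a half cadence (weaker) and phrase 2 with a perfect authentic cadence (stronger): antecedent + consequent = a period.
The two phrases open with different material (A / B), so the period is contrasting.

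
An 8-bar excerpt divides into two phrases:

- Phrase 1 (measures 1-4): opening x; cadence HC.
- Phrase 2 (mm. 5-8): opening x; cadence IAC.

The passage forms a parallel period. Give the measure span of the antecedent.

measures 1–4

The antecedent is the phrase ending with the weaker cadence (half cadence, phrase 1) and the consequent the one ending more conclusively (imperfect authentic cadence, phrase 2); the antecedent is mm. 1–4.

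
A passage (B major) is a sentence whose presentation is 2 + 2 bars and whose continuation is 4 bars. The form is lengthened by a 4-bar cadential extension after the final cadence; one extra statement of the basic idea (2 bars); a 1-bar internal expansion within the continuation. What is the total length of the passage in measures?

Basic sentence: 2 + 2 + 4 = 8 bars.
8 (basic form) + 4 (cadential extension) + 2 (extra statement) + 1 (internal expansion) = 15.

15 measures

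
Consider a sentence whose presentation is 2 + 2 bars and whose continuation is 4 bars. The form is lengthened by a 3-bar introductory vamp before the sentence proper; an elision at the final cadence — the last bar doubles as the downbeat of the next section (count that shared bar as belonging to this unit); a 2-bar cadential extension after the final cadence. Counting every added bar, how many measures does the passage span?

13 measures

Basic sentence: 2 + 2 + 4 = 8 bars.
8 (basic form) + 3 (introduction) + 2 (cadential extension) = 13.
The elision shares a bar with the next section but does not change this unit's count.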